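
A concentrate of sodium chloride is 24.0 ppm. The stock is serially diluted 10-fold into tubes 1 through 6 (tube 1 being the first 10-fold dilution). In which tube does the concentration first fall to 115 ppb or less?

Tube n has concentration 24.0 ppm / 10ⁿ.
Need 10ⁿ ≥ 24.0 ppm / 115 ppb = 209, so n ≥ 2.32.
First such tube: n = 3.

tube 3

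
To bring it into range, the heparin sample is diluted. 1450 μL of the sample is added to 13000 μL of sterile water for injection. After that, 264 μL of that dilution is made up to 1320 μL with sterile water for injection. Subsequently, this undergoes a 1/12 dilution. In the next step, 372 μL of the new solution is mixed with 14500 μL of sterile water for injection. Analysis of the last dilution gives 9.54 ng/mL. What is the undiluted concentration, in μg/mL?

228 μg/mL

Overall dilution factor = 9.966 × 5 × 12 × 39.98 = 2.39 × 10⁴.
Original = 9.54 ng/mL × 2.39 × 10⁴ = 2.28 × 10⁵ ng/mL = 228 μg/mL.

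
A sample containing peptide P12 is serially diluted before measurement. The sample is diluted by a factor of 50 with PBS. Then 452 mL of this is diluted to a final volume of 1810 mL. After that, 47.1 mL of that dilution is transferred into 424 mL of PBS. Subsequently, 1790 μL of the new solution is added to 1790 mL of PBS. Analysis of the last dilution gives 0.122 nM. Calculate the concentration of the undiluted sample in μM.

Overall dilution factor = 50 × 4.004 × 10.00 × 1001 = 2.00 × 10⁶.
Original = 0.122 nM × 2.00 × 10⁶ = 2.45 × 10⁵ nM = 245 μM.

245 μM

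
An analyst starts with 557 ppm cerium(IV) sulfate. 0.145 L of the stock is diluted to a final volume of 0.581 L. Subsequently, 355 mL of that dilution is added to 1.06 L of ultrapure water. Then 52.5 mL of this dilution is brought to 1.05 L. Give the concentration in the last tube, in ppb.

1740 ppb

Overall dilution factor = 4.007 × 3.986 × 20 = 319.
557 ppm / 319 = 1.74 ppm = 1740 ppb.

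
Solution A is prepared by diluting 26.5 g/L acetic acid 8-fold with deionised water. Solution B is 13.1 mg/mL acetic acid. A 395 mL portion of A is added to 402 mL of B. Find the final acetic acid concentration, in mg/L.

8250 mg/L

C_A = 26.5 g/L / 8 = 3.31 g/L.
C_B = 13.1 mg/mL = 13.1 g/L.
C_mix = (C_A·V_A + C_B·V_B)/(V_A + V_B) = (3.31×395 + 13.1×402) / 797.0 = 8.25 g/L = 8250 mg/L.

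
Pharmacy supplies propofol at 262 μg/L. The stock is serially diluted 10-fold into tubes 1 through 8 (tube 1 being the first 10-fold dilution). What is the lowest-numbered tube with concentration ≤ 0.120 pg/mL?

tube 7

Tube n has concentration 262 μg/L / 10ⁿ.
Need 10ⁿ ≥ 262 μg/L / 0.120 pg/mL = 2.18 × 10⁶, so n ≥ 6.34.
First such tube: n = 7.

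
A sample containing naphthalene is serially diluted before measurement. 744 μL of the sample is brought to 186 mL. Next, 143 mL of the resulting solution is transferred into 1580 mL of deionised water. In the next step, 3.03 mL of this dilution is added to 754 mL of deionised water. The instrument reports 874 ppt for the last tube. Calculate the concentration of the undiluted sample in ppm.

658 ppm

Overall dilution factor = 250 × 12.05 × 249.8 = 7.53 × 10⁵.
Original = 874 ppt × 7.53 × 10⁵ = 6.58 × 10⁸ ppt = 658 ppm.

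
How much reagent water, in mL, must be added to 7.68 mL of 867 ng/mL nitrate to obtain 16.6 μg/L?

16.6 μg/L = 16.6 ng/mL.
V₂ = C₁V₁/C₂ = 867 × 7.68 / 16.6 = 401 mL.
Diluent to add = V₂ − V₁ = 401 − 7.68 = 393 mL.

393 mL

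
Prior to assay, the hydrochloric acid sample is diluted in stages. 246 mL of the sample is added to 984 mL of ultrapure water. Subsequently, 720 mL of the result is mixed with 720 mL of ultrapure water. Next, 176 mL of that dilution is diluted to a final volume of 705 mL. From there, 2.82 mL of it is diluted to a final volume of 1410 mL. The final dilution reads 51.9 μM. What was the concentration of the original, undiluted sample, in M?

1.04 M

Overall dilution factor = 5 × 2 × 4.006 × 500 = 2.00 × 10⁴.
Original = 51.9 μM × 2.00 × 10⁴ = 1.04 × 10⁶ μM = 1.04 M.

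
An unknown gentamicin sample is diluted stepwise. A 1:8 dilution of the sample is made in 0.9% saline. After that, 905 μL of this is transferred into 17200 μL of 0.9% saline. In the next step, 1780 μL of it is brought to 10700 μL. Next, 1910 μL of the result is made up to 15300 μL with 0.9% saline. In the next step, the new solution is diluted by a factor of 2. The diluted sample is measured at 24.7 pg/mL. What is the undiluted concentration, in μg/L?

381 μg/L

Overall dilution factor = 8 × 20.01 × 6.011 × 8.010 × 2 = 1.54 × 10⁴.
Original = 24.7 pg/mL × 1.54 × 10⁴ = 3.81 × 10⁵ pg/mL = 381 μg/L.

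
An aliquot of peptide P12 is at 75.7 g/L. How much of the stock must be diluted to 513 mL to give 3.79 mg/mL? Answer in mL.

3.79 mg/mL = 3.79 g/L.
V₁ = C₂V₂/C₁ = 3.79 × 513 / 75.7 = 25.7 mL.

25.7 mL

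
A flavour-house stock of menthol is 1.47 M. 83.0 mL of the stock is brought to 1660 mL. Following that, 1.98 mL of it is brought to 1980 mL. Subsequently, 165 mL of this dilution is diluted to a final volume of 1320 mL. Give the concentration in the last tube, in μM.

9.19 μM

Overall dilution factor = 20 × 1000 × 8 = 1.60 × 10⁵.
1.47 M / 1.60 × 10⁵ = 9.19 × 10⁻⁶ M = 9.19 μM.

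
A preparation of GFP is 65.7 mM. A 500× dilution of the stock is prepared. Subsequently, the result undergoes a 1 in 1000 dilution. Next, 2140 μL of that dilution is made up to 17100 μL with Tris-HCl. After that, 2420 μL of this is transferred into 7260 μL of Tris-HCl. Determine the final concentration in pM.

Overall dilution factor = 500 × 1000 × 7.991 × 4 = 1.60 × 10⁷.
65.7 mM / 1.60 × 10⁷ = 4.11 × 10⁻⁶ mM = 4110 pM.

4110 pM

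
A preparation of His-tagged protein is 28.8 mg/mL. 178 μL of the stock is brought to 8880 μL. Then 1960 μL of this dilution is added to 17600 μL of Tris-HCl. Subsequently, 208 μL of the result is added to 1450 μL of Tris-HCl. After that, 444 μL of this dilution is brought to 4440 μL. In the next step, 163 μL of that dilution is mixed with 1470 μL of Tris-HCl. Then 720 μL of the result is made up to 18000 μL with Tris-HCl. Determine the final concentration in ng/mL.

2.90 ng/mL

Overall dilution factor = 49.89 × 9.980 × 7.971 × 10 × 10.02 × 25 = 9.94 × 10⁶.
28.8 mg/mL / 9.94 × 10⁶ = 2.90 × 10⁻⁶ mg/mL = 2.90 ng/mL.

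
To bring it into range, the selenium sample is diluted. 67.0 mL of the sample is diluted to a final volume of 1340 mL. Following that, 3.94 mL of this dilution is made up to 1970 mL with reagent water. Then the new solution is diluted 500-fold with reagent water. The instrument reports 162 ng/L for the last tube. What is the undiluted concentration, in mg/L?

810 mg/L

Overall dilution factor = 20 × 500 × 500 = 5.00 × 10⁶.
Original = 162 ng/L × 5.00 × 10⁶ = 8.10 × 10⁸ ng/L = 810 mg/L.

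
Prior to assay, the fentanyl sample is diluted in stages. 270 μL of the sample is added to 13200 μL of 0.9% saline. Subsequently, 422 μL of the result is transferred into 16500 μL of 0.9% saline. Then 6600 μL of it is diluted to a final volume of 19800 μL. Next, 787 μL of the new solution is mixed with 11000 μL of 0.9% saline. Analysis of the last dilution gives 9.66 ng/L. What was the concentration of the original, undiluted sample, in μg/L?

868 μg/L

Overall dilution factor = 49.89 × 40.10 × 3 × 14.98 = 8.99 × 10⁴.
Original = 9.66 ng/L × 8.99 × 10⁴ = 8.68 × 10⁵ ng/L = 868 μg/L.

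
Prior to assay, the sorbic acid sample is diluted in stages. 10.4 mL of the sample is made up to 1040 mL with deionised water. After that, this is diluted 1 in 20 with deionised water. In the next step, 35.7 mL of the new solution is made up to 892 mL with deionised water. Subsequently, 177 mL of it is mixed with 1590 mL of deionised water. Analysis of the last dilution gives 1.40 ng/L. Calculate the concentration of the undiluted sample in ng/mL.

698 ng/mL

Overall dilution factor = 100 × 20 × 24.99 × 9.983 = 4.99 × 10⁵.
Original = 1.40 ng/L × 4.99 × 10⁵ = 6.98 × 10⁵ ng/L = 698 ng/mL.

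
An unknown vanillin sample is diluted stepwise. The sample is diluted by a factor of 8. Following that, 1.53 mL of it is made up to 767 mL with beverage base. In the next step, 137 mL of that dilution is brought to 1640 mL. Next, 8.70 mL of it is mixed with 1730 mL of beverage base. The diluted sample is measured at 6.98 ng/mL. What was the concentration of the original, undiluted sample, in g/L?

Overall dilution factor = 8 × 501.3 × 11.97 × 199.9 = 9.59 × 10⁶.
Original = 6.98 ng/mL × 9.59 × 10⁶ = 6.70 × 10⁷ ng/mL = 67.0 g/L.

67.0 g/L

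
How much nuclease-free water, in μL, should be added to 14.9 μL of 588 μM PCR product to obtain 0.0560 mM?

0.0560 mM = 56.0 μM.
V₂ = C₁V₁/C₂ = 588 × 14.9 / 56.0 = 156 μL.
Diluent to add = V₂ − V₁ = 156 − 14.9 = 142 μL.

142 μL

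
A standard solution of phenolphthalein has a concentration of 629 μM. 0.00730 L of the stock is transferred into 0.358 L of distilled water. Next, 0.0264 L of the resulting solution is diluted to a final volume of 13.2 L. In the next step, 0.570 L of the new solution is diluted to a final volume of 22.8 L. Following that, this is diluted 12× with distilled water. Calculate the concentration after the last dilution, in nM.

0.0524 nM

Overall dilution factor = 50.04 × 500 × 40 × 12 = 1.20 × 10⁷.
629 μM / 1.20 × 10⁷ = 5.24 × 10⁻⁵ μM = 0.0524 nM.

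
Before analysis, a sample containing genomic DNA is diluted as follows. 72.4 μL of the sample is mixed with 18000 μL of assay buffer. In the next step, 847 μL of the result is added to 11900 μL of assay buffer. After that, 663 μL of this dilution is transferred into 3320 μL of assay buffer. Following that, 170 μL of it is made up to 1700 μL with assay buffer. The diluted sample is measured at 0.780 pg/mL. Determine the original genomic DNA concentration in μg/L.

Overall dilution factor = 249.6 × 15.05 × 6.008 × 10 = 2.26 × 10⁵.
Original = 0.780 pg/mL × 2.26 × 10⁵ = 1.76 × 10⁵ pg/mL = 176 μg/L.

176 μg/L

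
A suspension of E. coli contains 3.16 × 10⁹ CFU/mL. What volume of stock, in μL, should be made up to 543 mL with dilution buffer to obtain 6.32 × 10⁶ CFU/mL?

V₁ = C₂V₂/C₁ = 6.32 × 10⁶ × 543 / 3.16 × 10⁹ = 1.09 mL = 1090 μL.

1090 μL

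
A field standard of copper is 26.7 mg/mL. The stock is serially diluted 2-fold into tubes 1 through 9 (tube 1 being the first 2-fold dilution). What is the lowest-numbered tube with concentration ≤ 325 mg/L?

tube 7

Tube n has concentration 26.7 mg/mL / 2ⁿ.
Need 2ⁿ ≥ 26.7 mg/mL / 325 mg/L = 82.2, so n ≥ 6.36.
First such tube: n = 7.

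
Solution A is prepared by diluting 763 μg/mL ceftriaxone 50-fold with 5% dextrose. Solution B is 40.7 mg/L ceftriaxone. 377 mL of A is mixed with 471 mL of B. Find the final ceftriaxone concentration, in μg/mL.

29.4 μg/mL

C_A = 763 μg/mL / 50 = 15.3 μg/mL.
C_B = 40.7 mg/L = 40.7 μg/mL.
C_mix = (C_A·V_A + C_B·V_B)/(V_A + V_B) = (15.3×377 + 40.7×471) / 848.0 = 29.4 μg/mL.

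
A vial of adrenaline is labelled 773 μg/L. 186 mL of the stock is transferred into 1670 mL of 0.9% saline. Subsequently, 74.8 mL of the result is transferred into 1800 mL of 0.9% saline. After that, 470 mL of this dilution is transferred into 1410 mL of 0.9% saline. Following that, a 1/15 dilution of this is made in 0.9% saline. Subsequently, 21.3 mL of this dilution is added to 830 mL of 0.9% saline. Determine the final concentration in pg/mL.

1.29 pg/mL

Overall dilution factor = 9.978 × 25.06 × 4 × 15 × 39.97 = 6.00 × 10⁵.
773 μg/L / 6.00 × 10⁵ = 1.29 × 10⁻³ μg/L = 1.29 pg/mL.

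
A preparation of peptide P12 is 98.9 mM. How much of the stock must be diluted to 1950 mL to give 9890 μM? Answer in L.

0.195 L

9890 μM = 9.89 mM.
V₁ = C₂V₂/C₁ = 9.89 × 1950 / 98.9 = 195 mL = 0.195 L.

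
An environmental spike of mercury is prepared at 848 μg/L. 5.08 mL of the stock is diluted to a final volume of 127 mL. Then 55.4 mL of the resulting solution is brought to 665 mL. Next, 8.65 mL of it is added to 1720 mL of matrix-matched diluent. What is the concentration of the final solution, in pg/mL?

14.1 pg/mL

Overall dilution factor = 25 × 12.00 × 199.8 = 6.00 × 10⁴.
848 μg/L / 6.00 × 10⁴ = 0.0141 μg/L = 14.1 pg/mL.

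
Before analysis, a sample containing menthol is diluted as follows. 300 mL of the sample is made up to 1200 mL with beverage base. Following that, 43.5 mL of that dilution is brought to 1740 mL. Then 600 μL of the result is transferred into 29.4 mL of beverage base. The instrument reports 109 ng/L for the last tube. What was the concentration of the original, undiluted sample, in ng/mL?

872 ng/mL

Overall dilution factor = 4 × 40 × 50 = 8000.
Original = 109 ng/L × 8000 = 8.72 × 10⁵ ng/L = 872 ng/mL.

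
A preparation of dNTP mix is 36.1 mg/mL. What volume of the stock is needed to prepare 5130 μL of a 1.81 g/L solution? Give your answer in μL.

257 μL

1.81 g/L = 1.81 mg/mL.
V₁ = C₂V₂/C₁ = 1.81 × 5130 / 36.1 = 257 μL.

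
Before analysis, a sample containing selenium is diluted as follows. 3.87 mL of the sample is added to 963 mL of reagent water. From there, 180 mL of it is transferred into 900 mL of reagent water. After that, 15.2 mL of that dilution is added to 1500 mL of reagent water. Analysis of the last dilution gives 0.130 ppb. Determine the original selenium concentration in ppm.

19.4 ppm

Overall dilution factor = 249.8 × 6 × 99.68 = 1.49 × 10⁵.
Original = 0.130 ppb × 1.49 × 10⁵ = 1.94 × 10⁴ ppb = 19.4 ppm.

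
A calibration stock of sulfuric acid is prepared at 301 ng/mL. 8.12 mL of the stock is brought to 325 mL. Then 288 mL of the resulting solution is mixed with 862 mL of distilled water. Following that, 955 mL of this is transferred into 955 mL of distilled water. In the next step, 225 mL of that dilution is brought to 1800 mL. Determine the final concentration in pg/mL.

118 pg/mL

Overall dilution factor = 40.02 × 3.993 × 2 × 8 = 2557.
301 ng/mL / 2557 = 0.118 ng/mL = 118 pg/mL.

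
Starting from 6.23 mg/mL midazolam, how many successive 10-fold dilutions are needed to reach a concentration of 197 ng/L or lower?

Need 10ⁿ ≥ 3.16 × 10⁷, so n ≥ log(3.16 × 10⁷)/log(10) = 7.50.
Minimum whole steps: n = 8.

8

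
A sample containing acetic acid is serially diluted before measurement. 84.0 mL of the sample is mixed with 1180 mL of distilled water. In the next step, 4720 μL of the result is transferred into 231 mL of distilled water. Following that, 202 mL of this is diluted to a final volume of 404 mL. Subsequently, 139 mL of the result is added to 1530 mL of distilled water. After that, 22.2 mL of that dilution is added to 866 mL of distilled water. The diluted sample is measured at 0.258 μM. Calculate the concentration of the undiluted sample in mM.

186 mM

Overall dilution factor = 15.05 × 49.94 × 2 × 12.01 × 40.01 = 7.22 × 10⁵.
Original = 0.258 μM × 7.22 × 10⁵ = 1.86 × 10⁵ μM = 186 mM.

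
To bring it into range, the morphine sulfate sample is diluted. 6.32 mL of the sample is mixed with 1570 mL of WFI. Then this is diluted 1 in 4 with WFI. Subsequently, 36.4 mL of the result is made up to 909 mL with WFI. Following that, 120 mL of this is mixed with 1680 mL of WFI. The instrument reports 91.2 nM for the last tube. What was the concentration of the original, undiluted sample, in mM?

Overall dilution factor = 249.4 × 4 × 24.97 × 15 = 3.74 × 10⁵.
Original = 91.2 nM × 3.74 × 10⁵ = 3.41 × 10⁷ nM = 34.1 mM.

34.1 mM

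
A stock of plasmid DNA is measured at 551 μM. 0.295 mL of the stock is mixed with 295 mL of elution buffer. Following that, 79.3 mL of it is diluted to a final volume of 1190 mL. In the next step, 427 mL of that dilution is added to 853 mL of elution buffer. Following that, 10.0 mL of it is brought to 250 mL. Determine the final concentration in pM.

Overall dilution factor = 1001 × 15.01 × 2.998 × 25 = 1.13 × 10⁶.
551 μM / 1.13 × 10⁶ = 4.89 × 10⁻⁴ μM = 489 pM.

489 pM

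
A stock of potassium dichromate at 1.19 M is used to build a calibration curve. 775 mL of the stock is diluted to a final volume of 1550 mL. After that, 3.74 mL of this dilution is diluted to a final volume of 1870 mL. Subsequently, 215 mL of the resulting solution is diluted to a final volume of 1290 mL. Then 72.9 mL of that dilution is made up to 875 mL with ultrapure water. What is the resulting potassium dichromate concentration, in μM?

16.5 μM

Overall dilution factor = 2 × 500 × 6 × 12.00 = 7.20 × 10⁴.
1.19 M / 7.20 × 10⁴ = 1.65 × 10⁻⁵ M = 16.5 μM.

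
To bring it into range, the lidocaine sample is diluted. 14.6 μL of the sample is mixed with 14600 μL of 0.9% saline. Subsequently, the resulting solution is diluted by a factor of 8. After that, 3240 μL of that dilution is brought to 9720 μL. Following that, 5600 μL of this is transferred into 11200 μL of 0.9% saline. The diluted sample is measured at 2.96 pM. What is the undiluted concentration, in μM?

0.213 μM

Overall dilution factor = 1001 × 8 × 3 × 3 = 7.21 × 10⁴.
Original = 2.96 pM × 7.21 × 10⁴ = 2.13 × 10⁵ pM = 0.213 μM.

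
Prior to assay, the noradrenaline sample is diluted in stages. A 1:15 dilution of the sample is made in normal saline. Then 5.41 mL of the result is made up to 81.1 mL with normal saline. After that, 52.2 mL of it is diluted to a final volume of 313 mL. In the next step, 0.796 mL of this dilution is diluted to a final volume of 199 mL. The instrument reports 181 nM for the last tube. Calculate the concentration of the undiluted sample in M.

Overall dilution factor = 15 × 14.99 × 5.996 × 250 = 3.37 × 10⁵.
Original = 181 nM × 3.37 × 10⁵ = 6.10 × 10⁷ nM = 0.0610 M.

0.0610 M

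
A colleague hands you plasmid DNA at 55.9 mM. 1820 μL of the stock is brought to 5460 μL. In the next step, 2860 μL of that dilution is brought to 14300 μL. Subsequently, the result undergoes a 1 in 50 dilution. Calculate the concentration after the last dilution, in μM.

74.5 μM

Overall dilution factor = 3 × 5 × 50 = 750.
55.9 mM / 750 = 0.0745 mM = 74.5 μM.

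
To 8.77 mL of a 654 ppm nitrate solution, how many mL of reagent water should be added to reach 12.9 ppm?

436 mL

V₂ = C₁V₁/C₂ = 654 × 8.77 / 12.9 = 445 mL.
Diluent to add = V₂ − V₁ = 445 − 8.77 = 436 mL.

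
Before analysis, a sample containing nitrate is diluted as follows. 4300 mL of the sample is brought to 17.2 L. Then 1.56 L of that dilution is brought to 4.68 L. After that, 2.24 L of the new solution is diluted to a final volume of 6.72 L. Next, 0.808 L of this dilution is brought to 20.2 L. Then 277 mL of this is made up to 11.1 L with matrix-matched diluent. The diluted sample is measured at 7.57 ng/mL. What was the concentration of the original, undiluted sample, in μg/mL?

273 μg/mL

Overall dilution factor = 4 × 3 × 3 × 25 × 40.07 = 3.61 × 10⁴.
Original = 7.57 ng/mL × 3.61 × 10⁴ = 2.73 × 10⁵ ng/mL = 273 μg/mL.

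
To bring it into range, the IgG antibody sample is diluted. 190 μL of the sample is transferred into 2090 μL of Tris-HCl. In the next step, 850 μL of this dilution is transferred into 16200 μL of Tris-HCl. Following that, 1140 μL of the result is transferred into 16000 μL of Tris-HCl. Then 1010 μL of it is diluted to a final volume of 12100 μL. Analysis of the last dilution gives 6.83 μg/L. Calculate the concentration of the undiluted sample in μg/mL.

Overall dilution factor = 12 × 20.06 × 15.04 × 11.98 = 4.34 × 10⁴.
Original = 6.83 μg/L × 4.34 × 10⁴ = 2.96 × 10⁵ μg/L = 296 μg/mL.

296 μg/mL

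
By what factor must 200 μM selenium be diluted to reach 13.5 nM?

Factor = C₀/C_target = 200 μM / 13.5 nM = 1.48 × 10⁴.

1.48 × 10⁴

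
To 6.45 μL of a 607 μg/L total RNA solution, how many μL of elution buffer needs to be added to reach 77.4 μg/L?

44.1 μL

V₂ = C₁V₁/C₂ = 607 × 6.45 / 77.4 = 50.6 μL.
Diluent to add = V₂ − V₁ = 50.6 − 6.45 = 44.1 μL.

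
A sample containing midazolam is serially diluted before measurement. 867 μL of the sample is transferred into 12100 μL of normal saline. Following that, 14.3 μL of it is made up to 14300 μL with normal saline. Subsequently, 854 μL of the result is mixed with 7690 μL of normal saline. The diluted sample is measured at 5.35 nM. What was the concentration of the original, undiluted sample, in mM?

Overall dilution factor = 14.96 × 1000 × 10.00 = 1.50 × 10⁵.
Original = 5.35 nM × 1.50 × 10⁵ = 8.01 × 10⁵ nM = 0.801 mM.

0.801 mM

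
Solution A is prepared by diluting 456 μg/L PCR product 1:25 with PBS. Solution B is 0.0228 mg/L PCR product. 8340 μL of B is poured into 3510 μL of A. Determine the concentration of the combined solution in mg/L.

0.0214 mg/L

C_A = 456 μg/L / 25 = 18.2 μg/L.
C_B = 0.0228 mg/L = 22.8 μg/L.
C_mix = (C_A·V_A + C_B·V_B)/(V_A + V_B) = (18.2×3510 + 22.8×8340) / 11850 = 21.4 μg/L = 0.0214 mg/L.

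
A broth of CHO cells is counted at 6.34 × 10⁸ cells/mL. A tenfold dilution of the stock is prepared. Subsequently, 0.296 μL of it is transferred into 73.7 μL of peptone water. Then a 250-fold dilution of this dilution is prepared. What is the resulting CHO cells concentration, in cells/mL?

Overall dilution factor = 10 × 250.0 × 250 = 6.25 × 10⁵.
6.34 × 10⁸ cells/mL / 6.25 × 10⁵ = 1010 cells/mL.

1010 cells/mL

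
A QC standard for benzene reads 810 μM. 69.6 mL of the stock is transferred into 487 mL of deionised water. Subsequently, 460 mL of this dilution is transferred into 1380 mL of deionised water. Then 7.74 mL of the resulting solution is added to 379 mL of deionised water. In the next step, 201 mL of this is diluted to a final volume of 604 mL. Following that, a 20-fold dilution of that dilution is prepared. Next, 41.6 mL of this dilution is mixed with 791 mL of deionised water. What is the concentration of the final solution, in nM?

Overall dilution factor = 7.997 × 4 × 49.97 × 3.005 × 20 × 20.01 = 1.92 × 10⁶.
810 μM / 1.92 × 10⁶ = 4.21 × 10⁻⁴ μM = 0.421 nM.

0.421 nM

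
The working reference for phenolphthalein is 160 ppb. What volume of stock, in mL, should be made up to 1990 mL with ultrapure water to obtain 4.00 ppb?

V₁ = C₂V₂/C₁ = 4.00 × 1990 / 160 = 49.8 mL.

49.8 mL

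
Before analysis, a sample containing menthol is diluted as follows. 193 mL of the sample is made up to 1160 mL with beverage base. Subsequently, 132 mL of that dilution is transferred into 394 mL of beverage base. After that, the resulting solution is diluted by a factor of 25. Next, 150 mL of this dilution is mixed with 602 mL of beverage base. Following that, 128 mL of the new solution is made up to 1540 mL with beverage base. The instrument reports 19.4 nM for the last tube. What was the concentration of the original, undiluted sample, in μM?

Overall dilution factor = 6.010 × 3.985 × 25 × 5.013 × 12.03 = 3.61 × 10⁴.
Original = 19.4 nM × 3.61 × 10⁴ = 7.01 × 10⁵ nM = 701 μM.

701 μM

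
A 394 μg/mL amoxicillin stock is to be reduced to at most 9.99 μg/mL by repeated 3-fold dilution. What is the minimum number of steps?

4

Need 3ⁿ ≥ 39.4, so n ≥ log(39.4)/log(3) = 3.34.
Minimum whole steps: n = 4.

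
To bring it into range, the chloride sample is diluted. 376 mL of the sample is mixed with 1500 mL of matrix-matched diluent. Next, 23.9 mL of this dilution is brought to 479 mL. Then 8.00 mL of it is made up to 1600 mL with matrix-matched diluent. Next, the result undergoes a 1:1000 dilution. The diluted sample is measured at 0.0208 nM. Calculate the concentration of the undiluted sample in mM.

Overall dilution factor = 4.989 × 20.04 × 200 × 1000 = 2.00 × 10⁷.
Original = 0.0208 nM × 2.00 × 10⁷ = 4.16 × 10⁵ nM = 0.416 mM.

0.416 mM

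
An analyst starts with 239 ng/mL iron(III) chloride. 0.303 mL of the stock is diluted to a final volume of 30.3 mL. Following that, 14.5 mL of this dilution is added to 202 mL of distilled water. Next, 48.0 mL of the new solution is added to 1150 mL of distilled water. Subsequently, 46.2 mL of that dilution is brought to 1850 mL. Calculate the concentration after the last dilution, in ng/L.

0.160 ng/L

Overall dilution factor = 100 × 14.93 × 24.96 × 40.04 = 1.49 × 10⁶.
239 ng/mL / 1.49 × 10⁶ = 1.60 × 10⁻⁴ ng/mL = 0.160 ng/L.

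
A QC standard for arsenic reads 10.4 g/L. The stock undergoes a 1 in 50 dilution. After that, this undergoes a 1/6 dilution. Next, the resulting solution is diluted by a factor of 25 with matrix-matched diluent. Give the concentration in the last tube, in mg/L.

1.39 mg/L

Overall dilution factor = 50 × 6 × 25 = 7500.
10.4 g/L / 7500 = 1.39 × 10⁻³ g/L = 1.39 mg/L.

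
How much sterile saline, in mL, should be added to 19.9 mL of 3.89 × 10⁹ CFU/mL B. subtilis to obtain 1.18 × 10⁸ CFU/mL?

636 mL

V₂ = C₁V₁/C₂ = 3.89 × 10⁹ × 19.9 / 1.18 × 10⁸ = 656 mL.
Diluent to add = V₂ − V₁ = 656 − 19.9 = 636 mL.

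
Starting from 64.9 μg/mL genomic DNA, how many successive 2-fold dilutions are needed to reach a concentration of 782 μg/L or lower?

7

Need 2ⁿ ≥ 83.0, so n ≥ log(83.0)/log(2) = 6.37.
Minimum whole steps: n = 7.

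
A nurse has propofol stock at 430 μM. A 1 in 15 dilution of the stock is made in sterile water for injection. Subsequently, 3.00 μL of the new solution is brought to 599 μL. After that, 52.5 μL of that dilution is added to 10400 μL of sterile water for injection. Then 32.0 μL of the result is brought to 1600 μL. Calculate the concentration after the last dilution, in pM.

Overall dilution factor = 15 × 199.7 × 199.1 × 50 = 2.98 × 10⁷.
430 μM / 2.98 × 10⁷ = 1.44 × 10⁻⁵ μM = 14.4 pM.

14.4 pM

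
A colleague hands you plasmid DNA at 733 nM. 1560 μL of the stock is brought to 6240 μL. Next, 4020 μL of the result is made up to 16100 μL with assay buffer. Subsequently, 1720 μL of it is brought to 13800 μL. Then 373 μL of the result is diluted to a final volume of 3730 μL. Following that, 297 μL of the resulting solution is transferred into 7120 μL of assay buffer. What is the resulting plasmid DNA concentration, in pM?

22.8 pM

Overall dilution factor = 4 × 4.005 × 8.023 × 10 × 24.97 = 3.21 × 10⁴.
733 nM / 3.21 × 10⁴ = 0.0228 nM = 22.8 pM.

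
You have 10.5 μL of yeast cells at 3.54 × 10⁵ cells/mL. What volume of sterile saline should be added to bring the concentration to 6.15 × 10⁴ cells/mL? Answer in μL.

V₂ = C₁V₁/C₂ = 3.54 × 10⁵ × 10.5 / 6.15 × 10⁴ = 60.4 μL.
Diluent to add = V₂ − V₁ = 60.4 − 10.5 = 49.9 μL.

49.9 μL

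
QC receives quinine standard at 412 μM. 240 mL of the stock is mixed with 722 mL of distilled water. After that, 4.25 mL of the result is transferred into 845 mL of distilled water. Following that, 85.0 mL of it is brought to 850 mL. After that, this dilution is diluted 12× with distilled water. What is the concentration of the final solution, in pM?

Overall dilution factor = 4.008 × 199.8 × 10 × 12 = 9.61 × 10⁴.
412 μM / 9.61 × 10⁴ = 4.29 × 10⁻³ μM = 4290 pM.

4290 pM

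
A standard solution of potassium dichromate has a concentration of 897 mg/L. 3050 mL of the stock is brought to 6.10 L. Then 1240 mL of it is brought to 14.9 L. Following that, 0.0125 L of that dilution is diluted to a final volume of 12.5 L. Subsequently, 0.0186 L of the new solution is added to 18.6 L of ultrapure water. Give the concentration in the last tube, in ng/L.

Overall dilution factor = 2 × 12.02 × 1000 × 1001 = 2.41 × 10⁷.
897 mg/L / 2.41 × 10⁷ = 3.73 × 10⁻⁵ mg/L = 37.3 ng/L.

37.3 ng/L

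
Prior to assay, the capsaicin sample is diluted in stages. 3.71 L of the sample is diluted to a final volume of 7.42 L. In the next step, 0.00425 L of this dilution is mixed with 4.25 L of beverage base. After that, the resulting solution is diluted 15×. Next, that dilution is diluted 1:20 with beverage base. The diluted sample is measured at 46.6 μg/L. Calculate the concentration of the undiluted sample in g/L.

Overall dilution factor = 2 × 1001 × 15 × 20 = 6.01 × 10⁵.
Original = 46.6 μg/L × 6.01 × 10⁵ = 2.80 × 10⁷ μg/L = 28.0 g/L.

28.0 g/L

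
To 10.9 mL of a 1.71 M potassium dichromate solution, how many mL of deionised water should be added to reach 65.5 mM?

274 mL

65.5 mM = 0.0655 M.
V₂ = C₁V₁/C₂ = 1.71 × 10.9 / 0.0655 = 285 mL.
Diluent to add = V₂ − V₁ = 285 − 10.9 = 274 mL.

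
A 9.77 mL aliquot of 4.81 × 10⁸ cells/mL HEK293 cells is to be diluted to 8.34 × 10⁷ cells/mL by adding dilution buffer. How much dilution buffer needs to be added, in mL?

V₂ = C₁V₁/C₂ = 4.81 × 10⁸ × 9.77 / 8.34 × 10⁷ = 56.3 mL.
Diluent to add = V₂ − V₁ = 56.3 − 9.77 = 46.6 mL.

46.6 mL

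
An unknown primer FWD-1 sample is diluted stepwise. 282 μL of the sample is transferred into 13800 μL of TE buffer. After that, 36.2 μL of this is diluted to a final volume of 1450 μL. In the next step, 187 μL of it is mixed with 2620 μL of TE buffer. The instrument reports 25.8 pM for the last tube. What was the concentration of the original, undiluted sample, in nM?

Overall dilution factor = 49.94 × 40.06 × 15.01 = 3.00 × 10⁴.
Original = 25.8 pM × 3.00 × 10⁴ = 7.75 × 10⁵ pM = 775 nM.

775 nM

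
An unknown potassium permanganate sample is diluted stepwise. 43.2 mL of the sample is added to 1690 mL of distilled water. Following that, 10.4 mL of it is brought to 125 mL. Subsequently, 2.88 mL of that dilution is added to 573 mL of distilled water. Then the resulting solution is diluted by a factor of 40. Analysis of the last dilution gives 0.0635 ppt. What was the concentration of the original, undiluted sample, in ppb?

Overall dilution factor = 40.12 × 12.02 × 200.0 × 40 = 3.86 × 10⁶.
Original = 0.0635 ppt × 3.86 × 10⁶ = 2.45 × 10⁵ ppt = 245 ppb.

245 ppb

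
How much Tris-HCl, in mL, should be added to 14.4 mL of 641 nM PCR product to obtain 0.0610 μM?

137 mL

0.0610 μM = 61.0 nM.
V₂ = C₁V₁/C₂ = 641 × 14.4 / 61.0 = 151 mL.
Diluent to add = V₂ − V₁ = 151 − 14.4 = 137 mL.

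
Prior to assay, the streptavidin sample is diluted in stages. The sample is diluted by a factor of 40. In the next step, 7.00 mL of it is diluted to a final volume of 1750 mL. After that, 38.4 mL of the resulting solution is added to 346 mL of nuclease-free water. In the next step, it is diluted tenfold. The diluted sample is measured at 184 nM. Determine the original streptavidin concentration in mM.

184 mM

Overall dilution factor = 40 × 250 × 10.01 × 10 = 1.00 × 10⁶.
Original = 184 nM × 1.00 × 10⁶ = 1.84 × 10⁸ nM = 184 mM.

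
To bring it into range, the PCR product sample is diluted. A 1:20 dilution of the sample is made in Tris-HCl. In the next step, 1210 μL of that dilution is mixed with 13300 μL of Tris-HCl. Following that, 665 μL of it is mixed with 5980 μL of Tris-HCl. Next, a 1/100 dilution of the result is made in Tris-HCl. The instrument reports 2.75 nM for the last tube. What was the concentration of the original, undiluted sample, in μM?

659 μM

Overall dilution factor = 20 × 11.99 × 9.992 × 100 = 2.40 × 10⁵.
Original = 2.75 nM × 2.40 × 10⁵ = 6.59 × 10⁵ nM = 659 μM.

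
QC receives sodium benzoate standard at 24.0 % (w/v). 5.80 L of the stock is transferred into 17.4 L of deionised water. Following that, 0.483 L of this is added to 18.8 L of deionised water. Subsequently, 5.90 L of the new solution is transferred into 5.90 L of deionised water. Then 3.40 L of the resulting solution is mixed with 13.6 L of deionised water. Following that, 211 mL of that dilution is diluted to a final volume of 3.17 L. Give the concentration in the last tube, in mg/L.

Overall dilution factor = 4 × 39.92 × 2 × 5 × 15.02 = 2.40 × 10⁴.
24.0 % (w/v) / 2.40 × 10⁴ = 1.00 × 10⁻³ % (w/v) = 10.0 mg/L.

10.0 mg/L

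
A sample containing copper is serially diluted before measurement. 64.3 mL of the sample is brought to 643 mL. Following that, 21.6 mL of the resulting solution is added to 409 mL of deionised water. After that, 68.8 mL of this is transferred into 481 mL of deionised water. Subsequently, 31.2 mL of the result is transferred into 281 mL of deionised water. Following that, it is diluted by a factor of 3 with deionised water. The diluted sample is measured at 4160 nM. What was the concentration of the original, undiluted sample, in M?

0.199 M

Overall dilution factor = 10 × 19.94 × 7.991 × 10.01 × 3 = 4.78 × 10⁴.
Original = 4160 nM × 4.78 × 10⁴ = 1.99 × 10⁸ nM = 0.199 M.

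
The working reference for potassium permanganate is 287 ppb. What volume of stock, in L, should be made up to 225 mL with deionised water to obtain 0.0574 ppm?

0.0450 L

0.0574 ppm = 57.4 ppb.
V₁ = C₂V₂/C₁ = 57.4 × 225 / 287 = 45.0 mL = 0.0450 L.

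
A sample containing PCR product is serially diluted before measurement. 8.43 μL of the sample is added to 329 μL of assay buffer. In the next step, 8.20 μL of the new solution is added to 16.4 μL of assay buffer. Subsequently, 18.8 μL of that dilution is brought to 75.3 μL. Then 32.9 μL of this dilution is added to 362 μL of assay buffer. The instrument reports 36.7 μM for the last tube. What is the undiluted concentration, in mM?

Overall dilution factor = 40.03 × 3 × 4.005 × 12.00 = 5773.
Original = 36.7 μM × 5773 = 2.12 × 10⁵ μM = 212 mM.

212 mM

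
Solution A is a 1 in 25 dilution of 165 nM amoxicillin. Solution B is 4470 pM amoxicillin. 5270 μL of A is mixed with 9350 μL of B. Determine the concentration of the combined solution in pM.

C_A = 165 nM / 25 = 6.60 nM.
C_B = 4470 pM = 4.47 nM.
C_mix = (C_A·V_A + C_B·V_B)/(V_A + V_B) = (6.60×5270 + 4.47×9350) / 14620 = 5.24 nM = 5240 pM.

5240 pM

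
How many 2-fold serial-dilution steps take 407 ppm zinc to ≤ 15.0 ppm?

Need 2ⁿ ≥ 27.1, so n ≥ log(27.1)/log(2) = 4.76.
Minimum whole steps: n = 5.

5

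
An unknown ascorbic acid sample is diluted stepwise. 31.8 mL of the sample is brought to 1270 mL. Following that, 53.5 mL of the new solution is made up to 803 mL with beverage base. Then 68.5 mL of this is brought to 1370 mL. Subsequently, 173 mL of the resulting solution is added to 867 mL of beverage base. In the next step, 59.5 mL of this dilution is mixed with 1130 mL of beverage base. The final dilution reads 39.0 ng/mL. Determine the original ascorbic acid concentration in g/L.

56.2 g/L

Overall dilution factor = 39.94 × 15.01 × 20 × 6.012 × 19.99 = 1.44 × 10⁶.
Original = 39.0 ng/mL × 1.44 × 10⁶ = 5.62 × 10⁷ ng/mL = 56.2 g/L.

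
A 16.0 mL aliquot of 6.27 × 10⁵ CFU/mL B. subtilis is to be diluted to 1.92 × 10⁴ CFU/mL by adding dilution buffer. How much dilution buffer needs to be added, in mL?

506 mL

V₂ = C₁V₁/C₂ = 6.27 × 10⁵ × 16.0 / 1.92 × 10⁴ = 522 mL.
Diluent to add = V₂ − V₁ = 522 − 16.0 = 506 mL.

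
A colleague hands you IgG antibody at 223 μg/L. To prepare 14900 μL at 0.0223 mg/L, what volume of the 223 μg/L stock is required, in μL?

1490 μL

0.0223 mg/L = 22.3 μg/L.
V₁ = C₂V₂/C₁ = 22.3 × 14900 / 223 = 1490 μL.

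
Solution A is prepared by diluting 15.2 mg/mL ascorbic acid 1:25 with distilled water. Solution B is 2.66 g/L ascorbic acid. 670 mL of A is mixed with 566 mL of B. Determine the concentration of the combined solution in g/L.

1.55 g/L

C_A = 15.2 mg/mL / 25 = 0.608 mg/mL.
C_B = 2.66 g/L = 2.66 mg/mL.
C_mix = (C_A·V_A + C_B·V_B)/(V_A + V_B) = (0.608×670 + 2.66×566) / 1236 = 1.55 mg/mL = 1.55 g/L.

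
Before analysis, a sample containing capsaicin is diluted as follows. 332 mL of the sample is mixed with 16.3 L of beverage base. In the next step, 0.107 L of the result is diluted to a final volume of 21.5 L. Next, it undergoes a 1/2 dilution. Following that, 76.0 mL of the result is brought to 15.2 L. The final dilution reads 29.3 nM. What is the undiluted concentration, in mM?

Overall dilution factor = 50.10 × 200.9 × 2 × 200 = 4.03 × 10⁶.
Original = 29.3 nM × 4.03 × 10⁶ = 1.18 × 10⁸ nM = 118 mM.

118 mM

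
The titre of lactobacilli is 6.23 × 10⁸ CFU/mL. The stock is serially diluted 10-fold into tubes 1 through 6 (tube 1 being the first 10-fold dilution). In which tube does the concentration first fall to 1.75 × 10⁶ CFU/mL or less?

Tube n has concentration 6.23 × 10⁸ CFU/mL / 10ⁿ.
Need 10ⁿ ≥ 6.23 × 10⁸ CFU/mL / 1.75 × 10⁶ CFU/mL = 356, so n ≥ 2.55.
First such tube: n = 3.

tube 3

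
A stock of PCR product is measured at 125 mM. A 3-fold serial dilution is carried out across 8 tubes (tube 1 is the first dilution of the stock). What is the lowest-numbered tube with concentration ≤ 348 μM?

Tube n has concentration 125 mM / 3ⁿ.
Need 3ⁿ ≥ 125 mM / 348 μM = 359, so n ≥ 5.36.
First such tube: n = 6.

tube 6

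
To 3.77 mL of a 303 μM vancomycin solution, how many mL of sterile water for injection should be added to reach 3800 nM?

3800 nM = 3.80 μM.
V₂ = C₁V₁/C₂ = 303 × 3.77 / 3.80 = 301 mL.
Diluent to add = V₂ − V₁ = 301 − 3.77 = 297 mL.

297 mL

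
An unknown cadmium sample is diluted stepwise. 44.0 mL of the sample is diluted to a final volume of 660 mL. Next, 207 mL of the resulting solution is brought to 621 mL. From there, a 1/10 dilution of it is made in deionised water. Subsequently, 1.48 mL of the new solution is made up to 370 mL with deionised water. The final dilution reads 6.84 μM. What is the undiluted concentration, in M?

Overall dilution factor = 15 × 3 × 10 × 250 = 1.12 × 10⁵.
Original = 6.84 μM × 1.12 × 10⁵ = 7.70 × 10⁵ μM = 0.769 M.

0.769 M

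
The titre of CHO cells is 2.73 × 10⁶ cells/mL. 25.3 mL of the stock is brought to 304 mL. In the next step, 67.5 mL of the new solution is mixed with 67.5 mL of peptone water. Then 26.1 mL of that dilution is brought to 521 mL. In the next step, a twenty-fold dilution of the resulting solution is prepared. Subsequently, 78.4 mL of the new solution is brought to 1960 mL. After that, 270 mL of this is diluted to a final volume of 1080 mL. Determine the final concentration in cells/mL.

Overall dilution factor = 12.02 × 2 × 19.96 × 20 × 25 × 4 = 9.59 × 10⁵.
2.73 × 10⁶ cells/mL / 9.59 × 10⁵ = 2.85 cells/mL.

2.85 cells/mL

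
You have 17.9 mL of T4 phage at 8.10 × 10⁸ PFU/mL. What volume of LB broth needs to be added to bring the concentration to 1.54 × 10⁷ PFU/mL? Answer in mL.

V₂ = C₁V₁/C₂ = 8.10 × 10⁸ × 17.9 / 1.54 × 10⁷ = 941 mL.
Diluent to add = V₂ − V₁ = 941 − 17.9 = 924 mL.

924 mL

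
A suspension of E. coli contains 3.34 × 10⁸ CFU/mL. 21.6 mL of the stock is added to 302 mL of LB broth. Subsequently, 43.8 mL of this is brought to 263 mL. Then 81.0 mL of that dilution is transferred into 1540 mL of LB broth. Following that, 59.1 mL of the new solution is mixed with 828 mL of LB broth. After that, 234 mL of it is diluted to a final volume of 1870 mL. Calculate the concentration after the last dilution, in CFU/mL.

1550 CFU/mL

Overall dilution factor = 14.98 × 6.005 × 20.01 × 15.01 × 7.991 = 2.16 × 10⁵.
3.34 × 10⁸ CFU/mL / 2.16 × 10⁵ = 1550 CFU/mL.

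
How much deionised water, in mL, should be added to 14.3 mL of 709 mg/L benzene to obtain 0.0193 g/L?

511 mL

0.0193 g/L = 19.3 mg/L.
V₂ = C₁V₁/C₂ = 709 × 14.3 / 19.3 = 525 mL.
Diluent to add = V₂ − V₁ = 525 − 14.3 = 511 mL.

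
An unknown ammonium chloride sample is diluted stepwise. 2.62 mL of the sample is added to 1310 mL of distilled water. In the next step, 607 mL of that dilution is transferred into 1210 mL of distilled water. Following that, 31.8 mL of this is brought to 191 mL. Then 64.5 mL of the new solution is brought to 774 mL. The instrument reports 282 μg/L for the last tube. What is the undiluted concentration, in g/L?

30.5 g/L

Overall dilution factor = 501 × 2.993 × 6.006 × 12 = 1.08 × 10⁵.
Original = 282 μg/L × 1.08 × 10⁵ = 3.05 × 10⁷ μg/L = 30.5 g/L.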